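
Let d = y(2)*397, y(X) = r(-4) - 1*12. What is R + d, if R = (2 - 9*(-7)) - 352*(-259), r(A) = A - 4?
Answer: 83293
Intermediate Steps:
r(A) = -4 + A
y(X) = -20 (y(X) = (-4 - 4) - 1*12 = -8 - 12 = -20)
R = 91233 (R = (2 + 63) + 91168 = 65 + 91168 = 91233)
d = -7940 (d = -20*397 = -7940)
R + d = 91233 - 7940 = 83293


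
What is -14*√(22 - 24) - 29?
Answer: -29 - 14*I*√2 ≈ -29.0 - 19.799*I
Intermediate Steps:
-14*√(22 - 24) - 29 = -14*I*√2 - 29 = -29 - 14*I*√2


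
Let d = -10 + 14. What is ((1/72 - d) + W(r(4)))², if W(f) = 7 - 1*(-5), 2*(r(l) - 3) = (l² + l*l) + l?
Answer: 332929/5184 ≈ 64.222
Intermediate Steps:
r(l) = 3 + l² + l/2 (r(l) = 3 + ((l² + l*l) + l)/2 = 3 + ((l² + l²) + l)/2 = 3 + (2*l² + l)/2 = 3 + (l + 2*l²)/2 = 3 + (l² + l/2) = 3 + l² + l/2)
d = 4
W(f) = 12 (W(f) = 7 + 5 = 12)
((1/72 - d) + W(r(4)))² = ((1/72 - 1*4) + 12)² = ((1/72 - 4) + 12)² = (-287/72 + 12)² = (577/72)² = 332929/5184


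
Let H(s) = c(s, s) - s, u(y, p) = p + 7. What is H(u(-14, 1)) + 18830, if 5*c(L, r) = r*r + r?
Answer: 94182/5 ≈ 18836.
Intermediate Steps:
c(L, r) = r/5 + r²/5 (c(L, r) = (r*r + r)/5 = (r² + r)/5 = (r + r²)/5 = r/5 + r²/5)
u(y, p) = 7 + p
H(s) = -s + s*(1 + s)/5 (H(s) = s*(1 + s)/5 - s = -s + s*(1 + s)/5)
H(u(-14, 1)) + 18830 = (7 + 1)*(-4 + (7 + 1))/5 + 18830 = (⅕)*8*(-4 + 8) + 18830 = (⅕)*8*4 + 18830 = 32/5 + 18830 = 94182/5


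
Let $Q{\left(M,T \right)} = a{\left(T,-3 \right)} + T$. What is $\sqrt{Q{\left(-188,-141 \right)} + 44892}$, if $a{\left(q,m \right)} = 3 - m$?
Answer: $3 \sqrt{4973} \approx 211.56$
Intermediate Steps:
$Q{\left(M,T \right)} = 6 + T$ ($Q{\left(M,T \right)} = \left(3 - -3\right) + T = \left(3 + 3\right) + T = 6 + T$)
$\sqrt{Q{\left(-188,-141 \right)} + 44892} = \sqrt{\left(6 - 141\right) + 44892} = \sqrt{-135 + 44892} = \sqrt{44757} = 3 \sqrt{4973}$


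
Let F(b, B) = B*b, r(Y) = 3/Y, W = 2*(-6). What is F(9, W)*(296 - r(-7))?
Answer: -224100/7 ≈ -32014.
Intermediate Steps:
W = -12
F(9, W)*(296 - r(-7)) = (-12*9)*(296 - 3/(-7)) = -108*(296 - 3*(-1)/7) = -108*(296 - 1*(-3/7)) = -108*(296 + 3/7) = -108*2075/7 = -224100/7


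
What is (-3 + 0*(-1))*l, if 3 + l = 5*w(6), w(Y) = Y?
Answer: -81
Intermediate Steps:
l = 27 (l = -3 + 5*6 = -3 + 30 = 27)
(-3 + 0*(-1))*l = (-3 + 0*(-1))*27 = (-3 + 0)*27 = -3*27 = -81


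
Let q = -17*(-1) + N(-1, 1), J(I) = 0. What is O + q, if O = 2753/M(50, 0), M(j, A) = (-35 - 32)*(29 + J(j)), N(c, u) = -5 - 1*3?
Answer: 14734/1943 ≈ 7.5831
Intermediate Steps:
N(c, u) = -8 (N(c, u) = -5 - 3 = -8)
M(j, A) = -1943 (M(j, A) = (-35 - 32)*(29 + 0) = -67*29 = -1943)
q = 9 (q = -17*(-1) - 8 = 17 - 8 = 9)
O = -2753/1943 (O = 2753/(-1943) = 2753*(-1/1943) = -2753/1943 ≈ -1.4169)
O + q = -2753/1943 + 9 = 14734/1943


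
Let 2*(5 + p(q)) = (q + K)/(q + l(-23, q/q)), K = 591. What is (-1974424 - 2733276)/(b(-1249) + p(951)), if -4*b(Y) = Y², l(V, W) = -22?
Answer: 699752528/57970257 ≈ 12.071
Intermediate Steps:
b(Y) = -Y²/4
p(q) = -5 + (591 + q)/(2*(-22 + q)) (p(q) = -5 + ((q + 591)/(q - 22))/2 = -5 + ((591 + q)/(-22 + q))/2 = -5 + (591 + q)/(2*(-22 + q)))
(-1974424 - 2733276)/(b(-1249) + p(951)) = (-1974424 - 2733276)/(-¼*(-1249)² + (811 - 9*951)/(2*(-22 + 951))) = -4707700/(-¼*1560001 + (½)*(811 - 8559)/929) = -4707700/(-1560001/4 + (½)*(1/929)*(-7748)) = -4707700/(-1560001/4 - 3874/929) = -4707700/(-1449256425/3716) = -4707700*(-3716/1449256425) = 699752528/57970257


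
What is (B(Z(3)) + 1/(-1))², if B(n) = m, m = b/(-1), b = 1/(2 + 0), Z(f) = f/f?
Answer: 9/4 ≈ 2.2500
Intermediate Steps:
Z(f) = 1
b = ½ (b = 1/2 = ½ ≈ 0.50000)
m = -½ (m = (½)/(-1) = -1*½ = -½ ≈ -0.50000)
B(n) = -½
(B(Z(3)) + 1/(-1))² = (-½ + 1/(-1))² = (-½ - 1)² = (-3/2)² = 9/4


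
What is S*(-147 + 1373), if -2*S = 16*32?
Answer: -313856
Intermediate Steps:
S = -256 (S = -8*32 = -½*512 = -256)
S*(-147 + 1373) = -256*(-147 + 1373) = -256*1226 = -313856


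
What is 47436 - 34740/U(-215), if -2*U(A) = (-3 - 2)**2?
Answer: 251076/5 ≈ 50215.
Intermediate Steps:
U(A) = -25/2 (U(A) = -(-3 - 2)**2/2 = -1/2*(-5)**2 = -1/2*25 = -25/2)
47436 - 34740/U(-215) = 47436 - 34740/(-25/2) = 47436 - 34740*(-2)/25 = 47436 - 1*(-13896/5) = 47436 + 13896/5 = 251076/5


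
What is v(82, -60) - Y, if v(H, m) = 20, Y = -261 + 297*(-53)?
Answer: 16022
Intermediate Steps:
Y = -16002 (Y = -261 - 15741 = -16002)
v(82, -60) - Y = 20 - 1*(-16002) = 20 + 16002 = 16022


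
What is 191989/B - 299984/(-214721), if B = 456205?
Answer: 178078270789/97956793805 ≈ 1.8179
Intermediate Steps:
191989/B - 299984/(-214721) = 191989/456205 - 299984/(-214721) = 191989*(1/456205) - 299984*(-1/214721) = 191989/456205 + 299984/214721 = 178078270789/97956793805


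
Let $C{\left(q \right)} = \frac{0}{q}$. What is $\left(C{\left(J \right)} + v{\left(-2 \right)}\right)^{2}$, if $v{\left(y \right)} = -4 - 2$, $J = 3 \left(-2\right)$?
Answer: $36$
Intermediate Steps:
$J = -6$
$v{\left(y \right)} = -6$
$C{\left(q \right)} = 0$
$\left(C{\left(J \right)} + v{\left(-2 \right)}\right)^{2} = \left(0 - 6\right)^{2} = \left(-6\right)^{2} = 36$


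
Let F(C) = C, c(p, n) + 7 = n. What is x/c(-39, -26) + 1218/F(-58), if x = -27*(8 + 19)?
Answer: 12/11 ≈ 1.0909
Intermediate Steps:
c(p, n) = -7 + n
x = -729 (x = -27*27 = -729)
x/c(-39, -26) + 1218/F(-58) = -729/(-7 - 26) + 1218/(-58) = -729/(-33) + 1218*(-1/58) = -729*(-1/33) - 21 = 243/11 - 21 = 12/11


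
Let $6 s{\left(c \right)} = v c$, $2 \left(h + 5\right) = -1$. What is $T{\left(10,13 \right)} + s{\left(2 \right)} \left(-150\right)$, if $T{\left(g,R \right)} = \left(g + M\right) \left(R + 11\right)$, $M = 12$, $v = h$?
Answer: $803$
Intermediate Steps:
$h = - \frac{11}{2}$ ($h = -5 + \frac{1}{2} \left(-1\right) = -5 - \frac{1}{2} = - \frac{11}{2} \approx -5.5$)
$v = - \frac{11}{2} \approx -5.5$
$s{\left(c \right)} = - \frac{11 c}{12}$ ($s{\left(c \right)} = \frac{\left(- \frac{11}{2}\right) c}{6} = - \frac{11 c}{12}$)
$T{\left(g,R \right)} = \left(11 + R\right) \left(12 + g\right)$ ($T{\left(g,R \right)} = \left(g + 12\right) \left(R + 11\right) = \left(12 + g\right) \left(11 + R\right) = \left(11 + R\right) \left(12 + g\right)$)
$T{\left(10,13 \right)} + s{\left(2 \right)} \left(-150\right) = \left(132 + 11 \cdot 10 + 12 \cdot 13 + 13 \cdot 10\right) + \left(- \frac{11}{12}\right) 2 \left(-150\right) = \left(132 + 110 + 156 + 130\right) - -275 = 528 + 275 = 803$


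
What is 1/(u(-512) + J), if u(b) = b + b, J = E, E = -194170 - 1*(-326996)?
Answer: 1/131802 ≈ 7.5871e-6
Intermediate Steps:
E = 132826 (E = -194170 + 326996 = 132826)
J = 132826
u(b) = 2*b
1/(u(-512) + J) = 1/(2*(-512) + 132826) = 1/(-1024 + 132826) = 1/131802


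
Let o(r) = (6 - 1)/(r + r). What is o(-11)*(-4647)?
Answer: 23235/22 ≈ 1056.1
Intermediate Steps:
o(r) = 5/(2*r) (o(r) = 5/((2*r)) = 5*(1/(2*r)) = 5/(2*r))
o(-11)*(-4647) = ((5/2)/(-11))*(-4647) = ((5/2)*(-1/11))*(-4647) = -5/22*(-4647) = 23235/22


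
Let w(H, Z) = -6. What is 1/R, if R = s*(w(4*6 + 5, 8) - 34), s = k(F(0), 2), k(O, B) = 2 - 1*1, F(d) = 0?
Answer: -1/40 ≈ -0.025000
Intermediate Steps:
k(O, B) = 1 (k(O, B) = 2 - 1 = 1)
s = 1
R = -40 (R = 1*(-6 - 34) = 1*(-40) = -40)
1/R = 1/(-40) = -1/40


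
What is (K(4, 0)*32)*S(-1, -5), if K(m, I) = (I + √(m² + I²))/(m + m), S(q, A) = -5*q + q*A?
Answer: 160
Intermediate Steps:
S(q, A) = -5*q + A*q
K(m, I) = (I + √(I² + m²))/(2*m) (K(m, I) = (I + √(I² + m²))/((2*m)) = (I + √(I² + m²))*(1/(2*m)) = (I + √(I² + m²))/(2*m))
(K(4, 0)*32)*S(-1, -5) = (((½)*(0 + √(0² + 4²))/4)*32)*(-(-5 - 5)) = (((½)*(¼)*(0 + √(0 + 16)))*32)*(-1*(-10)) = (((½)*(¼)*(0 + √16))*32)*10 = (((½)*(¼)*(0 + 4))*32)*10 = (((½)*(¼)*4)*32)*10 = ((½)*32)*10 = 16*10 = 160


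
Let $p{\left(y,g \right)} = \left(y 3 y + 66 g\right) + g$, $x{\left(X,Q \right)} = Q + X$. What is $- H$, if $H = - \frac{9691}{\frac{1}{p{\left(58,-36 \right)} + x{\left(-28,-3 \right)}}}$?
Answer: $74126459$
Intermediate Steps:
$p{\left(y,g \right)} = 3 y^{2} + 67 g$ ($p{\left(y,g \right)} = \left(3 y y + 66 g\right) + g = \left(3 y^{2} + 66 g\right) + g = 3 y^{2} + 67 g$)
$H = -74126459$ ($H = - \frac{9691}{\frac{1}{\left(3 \cdot 58^{2} + 67 \left(-36\right)\right) - 31}} = - \frac{9691}{\frac{1}{\left(3 \cdot 3364 - 2412\right) - 31}} = - \frac{9691}{\frac{1}{\left(10092 - 2412\right) - 31}} = - \frac{9691}{\frac{1}{7680 - 31}} = - \frac{9691}{\frac{1}{7649}} = - 9691 \frac{1}{\frac{1}{7649}} = \left(-9691\right) 7649 = -74126459$)
$- H = \left(-1\right) \left(-74126459\right) = 74126459$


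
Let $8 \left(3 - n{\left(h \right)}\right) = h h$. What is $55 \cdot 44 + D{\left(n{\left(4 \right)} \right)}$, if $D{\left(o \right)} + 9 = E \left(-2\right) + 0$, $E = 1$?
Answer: $2409$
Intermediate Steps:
$n{\left(h \right)} = 3 - \frac{h^{2}}{8}$ ($n{\left(h \right)} = 3 - \frac{h h}{8} = 3 - \frac{h^{2}}{8}$)
$D{\left(o \right)} = -11$ ($D{\left(o \right)} = -9 + \left(1 \left(-2\right) + 0\right) = -9 + \left(-2 + 0\right) = -9 - 2 = -11$)
$55 \cdot 44 + D{\left(n{\left(4 \right)} \right)} = 55 \cdot 44 - 11 = 2420 - 11 = 2409$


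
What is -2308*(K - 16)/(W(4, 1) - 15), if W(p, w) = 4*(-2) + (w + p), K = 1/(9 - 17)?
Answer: -24811/12 ≈ -2067.6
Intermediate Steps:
K = -⅛ (K = 1/(-8) = -⅛ ≈ -0.12500)
W(p, w) = -8 + p + w (W(p, w) = -8 + (p + w) = -8 + p + w)
-2308*(K - 16)/(W(4, 1) - 15) = -2308*(-⅛ - 16)/((-8 + 4 + 1) - 15) = -(-74433)/(2*(-3 - 15)) = -(-74433)/(2*(-18)) = -(-74433)*(-1)/(2*18) = -2308*43/48 = -24811/12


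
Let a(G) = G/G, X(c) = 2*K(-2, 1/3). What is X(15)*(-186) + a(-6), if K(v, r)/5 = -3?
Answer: 5581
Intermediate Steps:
K(v, r) = -15 (K(v, r) = 5*(-3) = -15)
X(c) = -30 (X(c) = 2*(-15) = -30)
a(G) = 1
X(15)*(-186) + a(-6) = -30*(-186) + 1 = 5580 + 1 = 5581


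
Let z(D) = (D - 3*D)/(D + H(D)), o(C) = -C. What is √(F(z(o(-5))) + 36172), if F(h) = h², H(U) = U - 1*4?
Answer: √325573/3 ≈ 190.20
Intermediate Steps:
H(U) = -4 + U (H(U) = U - 4 = -4 + U)
z(D) = -2*D/(-4 + 2*D) (z(D) = (D - 3*D)/(D + (-4 + D)) = (-2*D)/(-4 + 2*D) = -2*D/(-4 + 2*D))
√(F(z(o(-5))) + 36172) = √((-(-1*(-5))/(-2 - 1*(-5)))² + 36172) = √((-1*5/(-2 + 5))² + 36172) = √((-1*5/3)² + 36172) = √((-1*5*⅓)² + 36172) = √((-5/3)² + 36172) = √(25/9 + 36172) = √(325573/9) = √325573/3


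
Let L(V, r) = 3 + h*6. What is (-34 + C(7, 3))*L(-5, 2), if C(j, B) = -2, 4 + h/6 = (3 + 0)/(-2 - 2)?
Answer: 6048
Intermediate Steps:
h = -57/2 (h = -24 + 6*((3 + 0)/(-2 - 2)) = -24 + 6*(3/(-4)) = -24 + 6*(3*(-¼)) = -24 + 6*(-¾) = -24 - 9/2 = -57/2 ≈ -28.500)
L(V, r) = -168 (L(V, r) = 3 - 57/2*6 = 3 - 171 = -168)
(-34 + C(7, 3))*L(-5, 2) = (-34 - 2)*(-168) = -36*(-168) = 6048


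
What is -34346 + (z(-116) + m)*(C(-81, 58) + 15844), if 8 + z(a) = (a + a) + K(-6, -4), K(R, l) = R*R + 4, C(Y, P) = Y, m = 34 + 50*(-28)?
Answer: -24719204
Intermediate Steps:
m = -1366 (m = 34 - 1400 = -1366)
K(R, l) = 4 + R² (K(R, l) = R² + 4 = 4 + R²)
z(a) = 32 + 2*a (z(a) = -8 + ((a + a) + (4 + (-6)²)) = -8 + (2*a + (4 + 36)) = -8 + (2*a + 40) = -8 + (40 + 2*a) = 32 + 2*a)
-34346 + (z(-116) + m)*(C(-81, 58) + 15844) = -34346 + ((32 + 2*(-116)) - 1366)*(-81 + 15844) = -34346 + ((32 - 232) - 1366)*15763 = -34346 + (-200 - 1366)*15763 = -34346 - 1566*15763 = -34346 - 24684858 = -24719204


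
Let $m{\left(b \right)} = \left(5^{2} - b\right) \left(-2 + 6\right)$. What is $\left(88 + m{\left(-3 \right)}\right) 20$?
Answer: $4000$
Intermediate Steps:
$m{\left(b \right)} = 100 - 4 b$ ($m{\left(b \right)} = \left(25 - b\right) 4 = 100 - 4 b$)
$\left(88 + m{\left(-3 \right)}\right) 20 = \left(88 + \left(100 - -12\right)\right) 20 = \left(88 + \left(100 + 12\right)\right) 20 = \left(88 + 112\right) 20 = 200 \cdot 20 = 4000$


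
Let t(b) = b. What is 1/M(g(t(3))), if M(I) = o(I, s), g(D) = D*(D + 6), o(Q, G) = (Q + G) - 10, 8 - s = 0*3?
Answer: 1/25 ≈ 0.040000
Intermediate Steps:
s = 8 (s = 8 - 0*3 = 8 - 1*0 = 8 + 0 = 8)
o(Q, G) = -10 + G + Q (o(Q, G) = (G + Q) - 10 = -10 + G + Q)
g(D) = D*(6 + D)
M(I) = -2 + I (M(I) = -10 + 8 + I = -2 + I)
1/M(g(t(3))) = 1/(-2 + 3*(6 + 3)) = 1/(-2 + 3*9) = 1/(-2 + 27) = 1/25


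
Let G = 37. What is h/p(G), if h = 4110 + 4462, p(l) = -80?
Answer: -2143/20 ≈ -107.15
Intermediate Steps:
h = 8572
h/p(G) = 8572/(-80) = 8572*(-1/80) = -2143/20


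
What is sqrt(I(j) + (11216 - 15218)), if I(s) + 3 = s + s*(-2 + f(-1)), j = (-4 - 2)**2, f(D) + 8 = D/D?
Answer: 9*I*sqrt(53) ≈ 65.521*I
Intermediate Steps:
f(D) = -7 (f(D) = -8 + D/D = -8 + 1 = -7)
j = 36 (j = (-6)**2 = 36)
I(s) = -3 - 8*s (I(s) = -3 + (s + s*(-2 - 7)) = -3 + (s + s*(-9)) = -3 + (s - 9*s) = -3 - 8*s)
sqrt(I(j) + (11216 - 15218)) = sqrt((-3 - 8*36) + (11216 - 15218)) = sqrt((-3 - 288) - 4002) = sqrt(-291 - 4002) = sqrt(-4293) = 9*I*sqrt(53)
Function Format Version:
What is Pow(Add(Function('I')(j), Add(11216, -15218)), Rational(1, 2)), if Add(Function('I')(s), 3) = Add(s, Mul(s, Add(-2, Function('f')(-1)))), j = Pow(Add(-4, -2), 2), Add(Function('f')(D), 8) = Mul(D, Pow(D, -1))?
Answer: Mul(9, I, Pow(53, Rational(1, 2))) ≈ Mul(65.521, I)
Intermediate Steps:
Function('f')(D) = -7 (Function('f')(D) = Add(-8, Mul(D, Pow(D, -1))) = Add(-8, 1) = -7)
j = 36 (j = Pow(-6, 2) = 36)
Function('I')(s) = Add(-3, Mul(-8, s)) (Function('I')(s) = Add(-3, Add(s, Mul(s, Add(-2, -7)))) = Add(-3, Add(s, Mul(s, -9))) = Add(-3, Add(s, Mul(-9, s))) = Add(-3, Mul(-8, s)))
Pow(Add(Function('I')(j), Add(11216, -15218)), Rational(1, 2)) = Pow(Add(Add(-3, Mul(-8, 36)), Add(11216, -15218)), Rational(1, 2)) = Pow(Add(Add(-3, -288), -4002), Rational(1, 2)) = Pow(Add(-291, -4002), Rational(1, 2)) = Pow(-4293, Rational(1, 2)) = Mul(9, I, Pow(53, Rational(1, 2)))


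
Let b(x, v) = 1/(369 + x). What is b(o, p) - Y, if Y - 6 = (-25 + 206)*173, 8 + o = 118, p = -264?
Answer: -15001800/479 ≈ -31319.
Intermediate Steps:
o = 110 (o = -8 + 118 = 110)
Y = 31319 (Y = 6 + (-25 + 206)*173 = 6 + 181*173 = 6 + 31313 = 31319)
b(o, p) - Y = 1/(369 + 110) - 1*31319 = 1/479 - 31319 = -15001800/479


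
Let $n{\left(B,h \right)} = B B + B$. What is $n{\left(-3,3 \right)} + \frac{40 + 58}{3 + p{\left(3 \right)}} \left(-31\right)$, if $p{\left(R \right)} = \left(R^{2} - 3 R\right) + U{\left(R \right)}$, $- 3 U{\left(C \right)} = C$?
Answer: $-1513$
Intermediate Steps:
$n{\left(B,h \right)} = B + B^{2}$ ($n{\left(B,h \right)} = B^{2} + B = B + B^{2}$)
$U{\left(C \right)} = - \frac{C}{3}$
$p{\left(R \right)} = R^{2} - \frac{10 R}{3}$ ($p{\left(R \right)} = \left(R^{2} - 3 R\right) - \frac{R}{3} = R^{2} - \frac{10 R}{3}$)
$n{\left(-3,3 \right)} + \frac{40 + 58}{3 + p{\left(3 \right)}} \left(-31\right) = - 3 \left(1 - 3\right) + \frac{40 + 58}{3 + \frac{1}{3} \cdot 3 \left(-10 + 3 \cdot 3\right)} \left(-31\right) = \left(-3\right) \left(-2\right) + \frac{98}{3 + \frac{1}{3} \cdot 3 \left(-10 + 9\right)} \left(-31\right) = 6 + \frac{98}{3 + \frac{1}{3} \cdot 3 \left(-1\right)} \left(-31\right) = 6 + \frac{98}{3 - 1} \left(-31\right) = 6 + \frac{98}{2} \left(-31\right) = 6 + 98 \cdot \frac{1}{2} \left(-31\right) = 6 + 49 \left(-31\right) = 6 - 1519 = -1513$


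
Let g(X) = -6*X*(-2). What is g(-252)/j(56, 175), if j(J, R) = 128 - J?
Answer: -42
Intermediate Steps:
g(X) = 12*X
g(-252)/j(56, 175) = (12*(-252))/(128 - 1*56) = -3024/(128 - 56) = -3024/72 = -3024*1/72 = -42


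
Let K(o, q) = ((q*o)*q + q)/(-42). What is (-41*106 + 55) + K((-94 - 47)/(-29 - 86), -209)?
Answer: -13430258/2415 ≈ -5561.2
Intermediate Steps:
K(o, q) = -q/42 - o*q²/42 (K(o, q) = ((o*q)*q + q)*(-1/42) = (o*q² + q)*(-1/42) = (q + o*q²)*(-1/42) = -q/42 - o*q²/42)
(-41*106 + 55) + K((-94 - 47)/(-29 - 86), -209) = (-41*106 + 55) - 1/42*(-209)*(1 + ((-94 - 47)/(-29 - 86))*(-209)) = (-4346 + 55) - 1/42*(-209)*(1 - 141/(-115)*(-209)) = -4291 - 1/42*(-209)*(1 - 141*(-1/115)*(-209)) = -4291 - 1/42*(-209)*(1 + (141/115)*(-209)) = -4291 - 1/42*(-209)*(1 - 29469/115) = -4291 - 1/42*(-209)*(-29354/115) = -4291 - 3067493/2415 = -13430258/2415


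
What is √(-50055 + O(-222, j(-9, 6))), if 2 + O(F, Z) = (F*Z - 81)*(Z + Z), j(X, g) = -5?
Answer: I*√60347 ≈ 245.66*I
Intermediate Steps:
O(F, Z) = -2 + 2*Z*(-81 + F*Z) (O(F, Z) = -2 + (F*Z - 81)*(Z + Z) = -2 + (-81 + F*Z)*(2*Z) = -2 + 2*Z*(-81 + F*Z))
√(-50055 + O(-222, j(-9, 6))) = √(-50055 + (-2 - 162*(-5) + 2*(-222)*(-5)²)) = √(-50055 + (-2 + 810 + 2*(-222)*25)) = √(-50055 + (-2 + 810 - 11100)) = √(-50055 - 10292) = √(-60347) = I*√60347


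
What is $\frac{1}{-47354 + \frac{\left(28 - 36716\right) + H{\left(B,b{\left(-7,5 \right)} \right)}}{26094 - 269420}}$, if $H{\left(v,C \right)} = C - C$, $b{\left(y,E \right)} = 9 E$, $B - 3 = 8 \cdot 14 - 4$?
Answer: $- \frac{121663}{5761211358} \approx -2.1118 \cdot 10^{-5}$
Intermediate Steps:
$B = 111$ ($B = 3 + \left(8 \cdot 14 - 4\right) = 3 + \left(112 - 4\right) = 3 + 108 = 111$)
$H{\left(v,C \right)} = 0$
$\frac{1}{-47354 + \frac{\left(28 - 36716\right) + H{\left(B,b{\left(-7,5 \right)} \right)}}{26094 - 269420}} = \frac{1}{-47354 + \frac{\left(28 - 36716\right) + 0}{26094 - 269420}} = \frac{1}{-47354 + \frac{\left(28 - 36716\right) + 0}{-243326}} = \frac{1}{-47354 + \left(-36688 + 0\right) \left(- \frac{1}{243326}\right)} = \frac{1}{-47354 - - \frac{18344}{121663}} = \frac{1}{-47354 + \frac{18344}{121663}} = \frac{1}{- \frac{5761211358}{121663}} = - \frac{121663}{5761211358}$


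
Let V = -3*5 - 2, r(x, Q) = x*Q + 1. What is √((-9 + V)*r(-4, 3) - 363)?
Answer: I*√77 ≈ 8.775*I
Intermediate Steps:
r(x, Q) = 1 + Q*x (r(x, Q) = Q*x + 1 = 1 + Q*x)
V = -17 (V = -15 - 2 = -17)
√((-9 + V)*r(-4, 3) - 363) = √((-9 - 17)*(1 + 3*(-4)) - 363) = √(-26*(1 - 12) - 363) = √(-26*(-11) - 363) = √(286 - 363) = √(-77) = I*√77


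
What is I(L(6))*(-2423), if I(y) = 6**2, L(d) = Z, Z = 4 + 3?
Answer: -87228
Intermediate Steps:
Z = 7
L(d) = 7
I(y) = 36
I(L(6))*(-2423) = 36*(-2423) = -87228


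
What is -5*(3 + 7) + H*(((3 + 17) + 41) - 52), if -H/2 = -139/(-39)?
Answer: -1484/13 ≈ -114.15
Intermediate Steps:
H = -278/39 (H = -(-278)/(-39) = -(-278)*(-1)/39 = -2*139/39 = -278/39 ≈ -7.1282)
-5*(3 + 7) + H*(((3 + 17) + 41) - 52) = -5*(3 + 7) - 278*(((3 + 17) + 41) - 52)/39 = -5*10 - 278*((20 + 41) - 52)/39 = -50 - 278*(61 - 52)/39 = -50 - 278/39*9 = -50 - 834/13 = -1484/13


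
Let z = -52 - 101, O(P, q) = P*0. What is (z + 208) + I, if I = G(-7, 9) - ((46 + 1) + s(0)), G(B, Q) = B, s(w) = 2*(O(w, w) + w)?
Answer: 1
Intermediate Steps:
O(P, q) = 0
s(w) = 2*w (s(w) = 2*(0 + w) = 2*w)
z = -153
I = -54 (I = -7 - ((46 + 1) + 2*0) = -7 - (47 + 0) = -7 - 1*47 = -7 - 47 = -54)
(z + 208) + I = (-153 + 208) - 54 = 55 - 54 = 1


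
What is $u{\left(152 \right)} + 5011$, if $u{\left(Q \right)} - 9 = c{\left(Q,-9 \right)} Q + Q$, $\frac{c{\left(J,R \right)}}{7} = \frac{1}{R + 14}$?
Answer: $\frac{26924}{5} \approx 5384.8$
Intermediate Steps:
$c{\left(J,R \right)} = \frac{7}{14 + R}$ ($c{\left(J,R \right)} = \frac{7}{R + 14} = \frac{7}{14 + R}$)
$u{\left(Q \right)} = 9 + \frac{12 Q}{5}$ ($u{\left(Q \right)} = 9 + \left(\frac{7}{14 - 9} Q + Q\right) = 9 + \left(\frac{7}{5} Q + Q\right) = 9 + \left(7 \cdot \frac{1}{5} Q + Q\right) = 9 + \left(\frac{7 Q}{5} + Q\right) = 9 + \frac{12 Q}{5}$)
$u{\left(152 \right)} + 5011 = \left(9 + \frac{12}{5} \cdot 152\right) + 5011 = \left(9 + \frac{1824}{5}\right) + 5011 = \frac{1869}{5} + 5011 = \frac{26924}{5}$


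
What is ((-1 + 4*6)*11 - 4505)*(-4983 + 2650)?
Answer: 9919916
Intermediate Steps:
((-1 + 4*6)*11 - 4505)*(-4983 + 2650) = ((-1 + 24)*11 - 4505)*(-2333) = (23*11 - 4505)*(-2333) = (253 - 4505)*(-2333) = -4252*(-2333) = 9919916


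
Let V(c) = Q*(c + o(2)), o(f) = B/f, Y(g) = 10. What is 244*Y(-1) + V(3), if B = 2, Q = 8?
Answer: 2472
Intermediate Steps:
o(f) = 2/f
V(c) = 8 + 8*c (V(c) = 8*(c + 2/2) = 8*(c + 2*(½)) = 8*(c + 1) = 8*(1 + c) = 8 + 8*c)
244*Y(-1) + V(3) = 244*10 + (8 + 8*3) = 2440 + (8 + 24) = 2440 + 32 = 2472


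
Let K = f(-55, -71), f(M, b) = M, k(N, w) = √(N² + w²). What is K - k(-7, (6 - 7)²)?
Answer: -55 - 5*√2 ≈ -62.071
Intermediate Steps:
K = -55
K - k(-7, (6 - 7)²) = -55 - √((-7)² + ((6 - 7)²)²) = -55 - √(49 + ((-1)²)²) = -55 - √(49 + 1²) = -55 - √(49 + 1) = -55 - √50 = -55 - 5*√2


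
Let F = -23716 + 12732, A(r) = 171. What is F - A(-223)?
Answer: -11155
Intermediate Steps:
F = -10984
F - A(-223) = -10984 - 1*171 = -10984 - 171 = -11155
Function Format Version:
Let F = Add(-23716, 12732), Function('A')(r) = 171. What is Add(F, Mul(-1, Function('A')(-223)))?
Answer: -11155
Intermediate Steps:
F = -10984
Add(F, Mul(-1, Function('A')(-223))) = Add(-10984, Mul(-1, 171)) = Add(-10984, -171) = -11155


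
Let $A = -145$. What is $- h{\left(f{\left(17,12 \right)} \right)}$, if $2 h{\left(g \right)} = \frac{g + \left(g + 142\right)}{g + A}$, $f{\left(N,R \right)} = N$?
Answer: $\frac{11}{16} \approx 0.6875$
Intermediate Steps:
$h{\left(g \right)} = \frac{142 + 2 g}{2 \left(-145 + g\right)}$ ($h{\left(g \right)} = \frac{\left(g + \left(g + 142\right)\right) \frac{1}{g - 145}}{2} = \frac{\left(g + \left(142 + g\right)\right) \frac{1}{-145 + g}}{2} = \frac{\left(142 + 2 g\right) \frac{1}{-145 + g}}{2} = \frac{\frac{1}{-145 + g} \left(142 + 2 g\right)}{2} = \frac{142 + 2 g}{2 \left(-145 + g\right)}$)
$- h{\left(f{\left(17,12 \right)} \right)} = - \frac{71 + 17}{-145 + 17} = - \frac{88}{-128} = - \frac{\left(-1\right) 88}{128} = \left(-1\right) \left(- \frac{11}{16}\right) = \frac{11}{16}$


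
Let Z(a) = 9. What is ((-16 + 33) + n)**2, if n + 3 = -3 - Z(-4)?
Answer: 4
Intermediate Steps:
n = -15 (n = -3 + (-3 - 1*9) = -3 + (-3 - 9) = -3 - 12 = -15)
((-16 + 33) + n)**2 = ((-16 + 33) - 15)**2 = (17 - 15)**2 = 2**2 = 4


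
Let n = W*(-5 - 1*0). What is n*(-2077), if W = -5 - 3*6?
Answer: -238855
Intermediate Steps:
W = -23 (W = -5 - 18 = -23)
n = 115 (n = -23*(-5 - 1*0) = -23*(-5 + 0) = -23*(-5) = 115)
n*(-2077) = 115*(-2077) = -238855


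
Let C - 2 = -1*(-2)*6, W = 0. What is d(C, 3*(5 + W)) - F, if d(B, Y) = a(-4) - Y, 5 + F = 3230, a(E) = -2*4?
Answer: -3248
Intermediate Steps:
a(E) = -8
F = 3225 (F = -5 + 3230 = 3225)
C = 14 (C = 2 - 1*(-2)*6 = 2 + 2*6 = 2 + 12 = 14)
d(B, Y) = -8 - Y
d(C, 3*(5 + W)) - F = (-8 - 3*(5 + 0)) - 1*3225 = (-8 - 3*5) - 3225 = (-8 - 1*15) - 3225 = (-8 - 15) - 3225 = -23 - 3225 = -3248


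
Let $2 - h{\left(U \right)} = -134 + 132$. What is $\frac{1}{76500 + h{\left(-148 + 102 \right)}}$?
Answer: $\frac{1}{76504} \approx 1.3071 \cdot 10^{-5}$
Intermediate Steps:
$h{\left(U \right)} = 4$ ($h{\left(U \right)} = 2 - \left(-134 + 132\right) = 2 - -2 = 2 + 2 = 4$)
$\frac{1}{76500 + h{\left(-148 + 102 \right)}} = \frac{1}{76500 + 4} = \frac{1}{76504}$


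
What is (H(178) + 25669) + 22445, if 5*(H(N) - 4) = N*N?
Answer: 272274/5 ≈ 54455.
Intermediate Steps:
H(N) = 4 + N²/5 (H(N) = 4 + (N*N)/5 = 4 + N²/5)
(H(178) + 25669) + 22445 = ((4 + (⅕)*178²) + 25669) + 22445 = ((4 + (⅕)*31684) + 25669) + 22445 = ((4 + 31684/5) + 25669) + 22445 = (31704/5 + 25669) + 22445 = 160049/5 + 22445 = 272274/5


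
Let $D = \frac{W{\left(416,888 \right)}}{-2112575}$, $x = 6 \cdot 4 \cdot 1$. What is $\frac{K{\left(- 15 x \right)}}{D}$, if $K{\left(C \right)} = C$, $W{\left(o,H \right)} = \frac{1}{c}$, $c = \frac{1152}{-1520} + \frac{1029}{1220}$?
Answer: $\frac{75406252050}{1159} \approx 6.5062 \cdot 10^{7}$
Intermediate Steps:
$x = 24$ ($x = 24 \cdot 1 = 24$)
$c = \frac{1983}{23180}$ ($c = 1152 \left(- \frac{1}{1520}\right) + 1029 \cdot \frac{1}{1220} = - \frac{72}{95} + \frac{1029}{1220} = \frac{1983}{23180} \approx 0.085548$)
$W{\left(o,H \right)} = \frac{23180}{1983}$ ($W{\left(o,H \right)} = \frac{1}{\frac{1983}{23180}} = \frac{23180}{1983}$)
$D = - \frac{4636}{837847245}$ ($D = \frac{23180}{1983 \left(-2112575\right)} = \frac{23180}{1983} \left(- \frac{1}{2112575}\right) = - \frac{4636}{837847245} \approx -5.5332 \cdot 10^{-6}$)
$\frac{K{\left(- 15 x \right)}}{D} = \frac{\left(-15\right) 24}{- \frac{4636}{837847245}} = \left(-360\right) \left(- \frac{837847245}{4636}\right) = \frac{75406252050}{1159}$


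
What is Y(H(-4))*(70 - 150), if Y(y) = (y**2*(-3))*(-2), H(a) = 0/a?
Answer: 0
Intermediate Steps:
H(a) = 0
Y(y) = 6*y**2 (Y(y) = -3*y**2*(-2) = 6*y**2)
Y(H(-4))*(70 - 150) = (6*0**2)*(70 - 150) = (6*0)*(-80) = 0*(-80) = 0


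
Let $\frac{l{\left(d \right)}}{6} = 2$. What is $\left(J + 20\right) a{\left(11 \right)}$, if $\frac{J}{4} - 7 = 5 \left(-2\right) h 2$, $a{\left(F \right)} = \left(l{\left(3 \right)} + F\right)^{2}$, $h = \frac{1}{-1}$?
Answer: $67712$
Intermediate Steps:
$l{\left(d \right)} = 12$ ($l{\left(d \right)} = 6 \cdot 2 = 12$)
$h = -1$
$a{\left(F \right)} = \left(12 + F\right)^{2}$
$J = 108$ ($J = 28 + 4 \cdot 5 \left(-2\right) \left(-1\right) 2 = 28 + 4 \left(-10\right) \left(-1\right) 2 = 28 + 4 \cdot 10 \cdot 2 = 28 + 4 \cdot 20 = 28 + 80 = 108$)
$\left(J + 20\right) a{\left(11 \right)} = \left(108 + 20\right) \left(12 + 11\right)^{2} = 128 \cdot 23^{2} = 128 \cdot 529 = 67712$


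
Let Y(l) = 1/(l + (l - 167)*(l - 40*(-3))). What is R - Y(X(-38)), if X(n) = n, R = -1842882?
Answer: -31048875935/16848 ≈ -1.8429e+6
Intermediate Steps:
Y(l) = 1/(l + (-167 + l)*(120 + l)) (Y(l) = 1/(l + (-167 + l)*(l + 120)) = 1/(l + (-167 + l)*(120 + l)))
R - Y(X(-38)) = -1842882 - 1/(-20040 + (-38)² - 46*(-38)) = -1842882 - 1/(-20040 + 1444 + 1748) = -1842882 - 1/(-16848) = -1842882 - 1*(-1/16848) = -1842882 + 1/16848 = -31048875935/16848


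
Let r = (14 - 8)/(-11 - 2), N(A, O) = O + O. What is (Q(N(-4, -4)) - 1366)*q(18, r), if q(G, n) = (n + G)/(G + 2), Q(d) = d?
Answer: -78318/65 ≈ -1204.9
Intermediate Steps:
N(A, O) = 2*O
r = -6/13 (r = 6/(-13) = 6*(-1/13) = -6/13 ≈ -0.46154)
q(G, n) = (G + n)/(2 + G)
(Q(N(-4, -4)) - 1366)*q(18, r) = (2*(-4) - 1366)*((18 - 6/13)/(2 + 18)) = (-8 - 1366)*((228/13)/20) = -687*228/(10*13) = -1374*57/65 = -78318/65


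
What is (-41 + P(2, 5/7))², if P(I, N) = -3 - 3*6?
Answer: 3844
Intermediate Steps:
P(I, N) = -21 (P(I, N) = -3 - 18 = -21)
(-41 + P(2, 5/7))² = (-41 - 21)² = (-62)² = 3844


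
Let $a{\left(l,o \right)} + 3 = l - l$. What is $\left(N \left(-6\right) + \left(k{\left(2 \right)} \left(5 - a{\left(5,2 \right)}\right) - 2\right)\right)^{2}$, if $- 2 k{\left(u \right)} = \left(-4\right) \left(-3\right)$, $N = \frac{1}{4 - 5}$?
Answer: $1936$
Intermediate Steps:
$N = -1$ ($N = \frac{1}{-1} = -1$)
$k{\left(u \right)} = -6$ ($k{\left(u \right)} = - \frac{\left(-4\right) \left(-3\right)}{2} = \left(- \frac{1}{2}\right) 12 = -6$)
$a{\left(l,o \right)} = -3$ ($a{\left(l,o \right)} = -3 + \left(l - l\right) = -3 + 0 = -3$)
$\left(N \left(-6\right) + \left(k{\left(2 \right)} \left(5 - a{\left(5,2 \right)}\right) - 2\right)\right)^{2} = \left(\left(-1\right) \left(-6\right) - \left(2 + 6 \left(5 - -3\right)\right)\right)^{2} = \left(6 - \left(2 + 6 \left(5 + 3\right)\right)\right)^{2} = \left(6 - 50\right)^{2} = \left(-44\right)^{2} = 1936$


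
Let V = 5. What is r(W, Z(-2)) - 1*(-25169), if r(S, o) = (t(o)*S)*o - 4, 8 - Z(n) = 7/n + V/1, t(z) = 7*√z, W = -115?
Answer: 25165 - 10465*√26/4 ≈ 11825.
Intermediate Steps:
Z(n) = 3 - 7/n (Z(n) = 8 - (7/n + 5/1) = 8 - (7/n + 5*1) = 8 - (7/n + 5) = 8 - (5 + 7/n) = 8 + (-5 - 7/n) = 3 - 7/n)
r(S, o) = -4 + 7*S*o^(3/2) (r(S, o) = ((7*√o)*S)*o - 4 = (7*S*√o)*o - 4 = 7*S*o^(3/2) - 4 = -4 + 7*S*o^(3/2))
r(W, Z(-2)) - 1*(-25169) = (-4 + 7*(-115)*(3 - 7/(-2))^(3/2)) - 1*(-25169) = (-4 + 7*(-115)*(3 - 7*(-½))^(3/2)) + 25169 = (-4 + 7*(-115)*(3 + 7/2)^(3/2)) + 25169 = (-4 + 7*(-115)*(13/2)^(3/2)) + 25169 = (-4 + 7*(-115)*(13*√26/4)) + 25169 = (-4 - 10465*√26/4) + 25169 = 25165 - 10465*√26/4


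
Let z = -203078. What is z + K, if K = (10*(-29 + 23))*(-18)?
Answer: -201998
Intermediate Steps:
K = 1080 (K = (10*(-6))*(-18) = -60*(-18) = 1080)
z + K = -203078 + 1080 = -201998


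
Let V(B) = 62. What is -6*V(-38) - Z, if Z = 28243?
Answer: -28615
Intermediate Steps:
-6*V(-38) - Z = -6*62 - 1*28243 = -372 - 28243 = -28615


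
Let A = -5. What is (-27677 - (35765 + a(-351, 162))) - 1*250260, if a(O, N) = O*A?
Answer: -315457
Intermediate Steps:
a(O, N) = -5*O (a(O, N) = O*(-5) = -5*O)
(-27677 - (35765 + a(-351, 162))) - 1*250260 = (-27677 - (35765 - 5*(-351))) - 1*250260 = (-27677 - (35765 + 1755)) - 250260 = (-27677 - 1*37520) - 250260 = (-27677 - 37520) - 250260 = -65197 - 250260 = -315457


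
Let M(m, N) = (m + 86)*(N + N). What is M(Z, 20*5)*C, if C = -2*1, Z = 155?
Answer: -96400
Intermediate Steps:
C = -2
M(m, N) = 2*N*(86 + m) (M(m, N) = (86 + m)*(2*N) = 2*N*(86 + m))
M(Z, 20*5)*C = (2*(20*5)*(86 + 155))*(-2) = (2*100*241)*(-2) = 48200*(-2) = -96400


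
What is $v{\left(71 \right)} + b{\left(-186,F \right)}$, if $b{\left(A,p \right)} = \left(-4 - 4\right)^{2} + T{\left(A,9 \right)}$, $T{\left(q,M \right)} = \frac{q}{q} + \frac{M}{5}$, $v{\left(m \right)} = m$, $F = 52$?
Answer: $\frac{689}{5} \approx 137.8$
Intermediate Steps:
$T{\left(q,M \right)} = 1 + \frac{M}{5}$ ($T{\left(q,M \right)} = 1 + M \frac{1}{5} = 1 + \frac{M}{5}$)
$b{\left(A,p \right)} = \frac{334}{5}$ ($b{\left(A,p \right)} = \left(-4 - 4\right)^{2} + \left(1 + \frac{1}{5} \cdot 9\right) = \left(-8\right)^{2} + \left(1 + \frac{9}{5}\right) = 64 + \frac{14}{5} = \frac{334}{5}$)
$v{\left(71 \right)} + b{\left(-186,F \right)} = 71 + \frac{334}{5} = \frac{689}{5}$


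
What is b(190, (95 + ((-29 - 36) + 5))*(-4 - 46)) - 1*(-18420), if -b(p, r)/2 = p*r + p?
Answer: 683040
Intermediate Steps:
b(p, r) = -2*p - 2*p*r (b(p, r) = -2*(p*r + p) = -2*(p + p*r) = -2*p - 2*p*r)
b(190, (95 + ((-29 - 36) + 5))*(-4 - 46)) - 1*(-18420) = -2*190*(1 + (95 + ((-29 - 36) + 5))*(-4 - 46)) - 1*(-18420) = -2*190*(1 + (95 + (-65 + 5))*(-50)) + 18420 = -2*190*(1 + (95 - 60)*(-50)) + 18420 = -2*190*(1 + 35*(-50)) + 18420 = -2*190*(1 - 1750) + 18420 = -2*190*(-1749) + 18420 = 664620 + 18420 = 683040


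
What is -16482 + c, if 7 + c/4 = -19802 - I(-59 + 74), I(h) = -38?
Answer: -95566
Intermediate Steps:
c = -79084 (c = -28 + 4*(-19802 - 1*(-38)) = -28 + 4*(-19802 + 38) = -28 + 4*(-19764) = -28 - 79056 = -79084)
-16482 + c = -16482 - 79084 = -95566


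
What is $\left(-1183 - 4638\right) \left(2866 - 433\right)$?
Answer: $-14162493$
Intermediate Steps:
$\left(-1183 - 4638\right) \left(2866 - 433\right) = \left(-5821\right) 2433 = -14162493$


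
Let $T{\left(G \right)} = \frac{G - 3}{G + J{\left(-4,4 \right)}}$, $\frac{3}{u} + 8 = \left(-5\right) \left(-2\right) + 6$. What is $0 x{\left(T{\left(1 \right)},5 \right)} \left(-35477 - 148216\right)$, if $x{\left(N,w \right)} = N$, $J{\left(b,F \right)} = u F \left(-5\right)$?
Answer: $0$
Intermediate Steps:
$u = \frac{3}{8}$ ($u = \frac{3}{-8 + \left(\left(-5\right) \left(-2\right) + 6\right)} = \frac{3}{-8 + \left(10 + 6\right)} = \frac{3}{-8 + 16} = \frac{3}{8} \approx 0.375$)
$J{\left(b,F \right)} = - \frac{15 F}{8}$ ($J{\left(b,F \right)} = \frac{3 F}{8} \left(-5\right) = - \frac{15 F}{8}$)
$T{\left(G \right)} = \frac{-3 + G}{- \frac{15}{2} + G}$ ($T{\left(G \right)} = \frac{G - 3}{G - \frac{15}{2}} = \frac{-3 + G}{G - \frac{15}{2}} = \frac{-3 + G}{- \frac{15}{2} + G}$)
$0 x{\left(T{\left(1 \right)},5 \right)} \left(-35477 - 148216\right) = 0 \frac{2 \left(-3 + 1\right)}{-15 + 2 \cdot 1} \left(-35477 - 148216\right) = 0 \cdot 2 \frac{1}{-15 + 2} \left(-2\right) \left(-183693\right) = 0 \cdot 2 \frac{1}{-13} \left(-2\right) \left(-183693\right) = 0 \cdot 2 \left(- \frac{1}{13}\right) \left(-2\right) \left(-183693\right) = 0 \cdot \frac{4}{13} \left(-183693\right) = 0 \left(-183693\right) = 0$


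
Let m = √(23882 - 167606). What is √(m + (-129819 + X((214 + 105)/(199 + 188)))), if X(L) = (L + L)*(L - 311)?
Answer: √(-19519446055 + 299538*I*√35931)/387 ≈ 0.52506 + 361.01*I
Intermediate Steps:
X(L) = 2*L*(-311 + L) (X(L) = (2*L)*(-311 + L) = 2*L*(-311 + L))
m = 2*I*√35931 (m = √(-143724) = 2*I*√35931 ≈ 379.11*I)
√(m + (-129819 + X((214 + 105)/(199 + 188)))) = √(2*I*√35931 + (-129819 + 2*((214 + 105)/(199 + 188))*(-311 + (214 + 105)/(199 + 188)))) = √(2*I*√35931 + (-129819 + 2*(319/387)*(-311 + 319/387))) = √(2*I*√35931 + (-129819 + 2*(319/387)*(-120038/387))) = √(2*I*√35931 + (-129819 - 76584244/149769)) = √(2*I*√35931 - 19519446055/149769) = √(-19519446055/149769 + 2*I*√35931)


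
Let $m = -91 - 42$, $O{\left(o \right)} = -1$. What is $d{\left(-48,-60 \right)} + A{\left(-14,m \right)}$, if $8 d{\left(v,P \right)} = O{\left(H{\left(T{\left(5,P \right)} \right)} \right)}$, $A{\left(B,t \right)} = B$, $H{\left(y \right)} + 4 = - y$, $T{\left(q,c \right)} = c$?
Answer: $- \frac{113}{8} \approx -14.125$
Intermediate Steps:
$H{\left(y \right)} = -4 - y$
$m = -133$ ($m = -91 - 42 = -133$)
$d{\left(v,P \right)} = - \frac{1}{8}$ ($d{\left(v,P \right)} = \frac{1}{8} \left(-1\right) = - \frac{1}{8}$)
$d{\left(-48,-60 \right)} + A{\left(-14,m \right)} = - \frac{1}{8} - 14 = - \frac{113}{8}$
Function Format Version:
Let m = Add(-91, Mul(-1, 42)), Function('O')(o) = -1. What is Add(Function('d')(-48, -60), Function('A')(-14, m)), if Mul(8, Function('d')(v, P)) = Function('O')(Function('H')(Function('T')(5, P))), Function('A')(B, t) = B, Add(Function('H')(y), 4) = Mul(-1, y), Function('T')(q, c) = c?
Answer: Rational(-113, 8) ≈ -14.125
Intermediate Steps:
Function('H')(y) = Add(-4, Mul(-1, y))
m = -133 (m = Add(-91, -42) = -133)
Function('d')(v, P) = Rational(-1, 8) (Function('d')(v, P) = Mul(Rational(1, 8), -1) = Rational(-1, 8))
Add(Function('d')(-48, -60), Function('A')(-14, m)) = Add(Rational(-1, 8), -14) = Rational(-113, 8)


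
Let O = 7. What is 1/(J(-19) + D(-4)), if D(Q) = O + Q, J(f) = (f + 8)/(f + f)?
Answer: 38/125 ≈ 0.30400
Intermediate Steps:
J(f) = (8 + f)/(2*f) (J(f) = (8 + f)/((2*f)) = (8 + f)*(1/(2*f)) = (8 + f)/(2*f))
D(Q) = 7 + Q
1/(J(-19) + D(-4)) = 1/((½)*(8 - 19)/(-19) + (7 - 4)) = 1/((½)*(-1/19)*(-11) + 3) = 1/(11/38 + 3) = 1/(125/38) = 38/125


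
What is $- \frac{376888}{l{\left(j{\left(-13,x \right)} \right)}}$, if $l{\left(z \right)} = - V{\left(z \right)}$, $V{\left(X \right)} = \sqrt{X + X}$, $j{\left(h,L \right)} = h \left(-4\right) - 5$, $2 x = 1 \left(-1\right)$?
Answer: $\frac{188444 \sqrt{94}}{47} \approx 38873.0$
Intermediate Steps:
$x = - \frac{1}{2}$ ($x = \frac{1 \left(-1\right)}{2} = \frac{1}{2} \left(-1\right) = - \frac{1}{2} \approx -0.5$)
$j{\left(h,L \right)} = -5 - 4 h$ ($j{\left(h,L \right)} = - 4 h - 5 = -5 - 4 h$)
$V{\left(X \right)} = \sqrt{2} \sqrt{X}$ ($V{\left(X \right)} = \sqrt{2 X} = \sqrt{2} \sqrt{X}$)
$l{\left(z \right)} = - \sqrt{2} \sqrt{z}$
$- \frac{376888}{l{\left(j{\left(-13,x \right)} \right)}} = - \frac{376888}{\left(-1\right) \sqrt{2} \sqrt{-5 - -52}} = - \frac{376888}{\left(-1\right) \sqrt{2} \sqrt{-5 + 52}} = - \frac{376888}{\left(-1\right) \sqrt{2} \sqrt{47}} = - \frac{376888}{\left(-1\right) \sqrt{94}} = - 376888 \left(- \frac{\sqrt{94}}{94}\right) = \frac{188444 \sqrt{94}}{47}$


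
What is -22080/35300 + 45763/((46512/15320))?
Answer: 154671377269/10261710 ≈ 15073.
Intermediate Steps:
-22080/35300 + 45763/((46512/15320)) = -22080*1/35300 + 45763/((46512*(1/15320))) = -1104/1765 + 45763/(5814/1915) = -1104/1765 + 45763*(1915/5814) = -1104/1765 + 87636145/5814 = 154671377269/10261710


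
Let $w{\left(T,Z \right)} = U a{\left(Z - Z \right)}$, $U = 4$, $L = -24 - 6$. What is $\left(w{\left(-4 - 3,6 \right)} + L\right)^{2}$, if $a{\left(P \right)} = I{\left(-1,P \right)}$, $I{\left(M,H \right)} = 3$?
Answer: $324$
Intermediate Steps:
$L = -30$
$a{\left(P \right)} = 3$
$w{\left(T,Z \right)} = 12$ ($w{\left(T,Z \right)} = 4 \cdot 3 = 12$)
$\left(w{\left(-4 - 3,6 \right)} + L\right)^{2} = \left(12 - 30\right)^{2} = \left(-18\right)^{2} = 324$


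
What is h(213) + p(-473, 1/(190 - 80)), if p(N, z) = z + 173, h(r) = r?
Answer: 42461/110 ≈ 386.01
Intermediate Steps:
p(N, z) = 173 + z
h(213) + p(-473, 1/(190 - 80)) = 213 + (173 + 1/(190 - 80)) = 213 + (173 + 1/110) = 213 + 19031/110 = 42461/110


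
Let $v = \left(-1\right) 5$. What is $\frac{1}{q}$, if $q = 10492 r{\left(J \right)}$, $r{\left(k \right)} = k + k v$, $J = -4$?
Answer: $\frac{1}{167872} \approx 5.9569 \cdot 10^{-6}$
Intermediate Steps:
$v = -5$
$r{\left(k \right)} = - 4 k$ ($r{\left(k \right)} = k + k \left(-5\right) = k - 5 k = - 4 k$)
$q = 167872$ ($q = 10492 \left(\left(-4\right) \left(-4\right)\right) = 10492 \cdot 16 = 167872$)
$\frac{1}{q} = \frac{1}{167872}$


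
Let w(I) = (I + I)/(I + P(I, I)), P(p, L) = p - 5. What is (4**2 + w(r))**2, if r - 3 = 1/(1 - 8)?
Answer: 576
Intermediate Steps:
P(p, L) = -5 + p
r = 20/7 (r = 3 + 1/(1 - 8) = 3 + 1/(-7) = 3 - 1/7 = 20/7 ≈ 2.8571)
w(I) = 2*I/(-5 + 2*I) (w(I) = (I + I)/(I + (-5 + I)) = (2*I)/(-5 + 2*I) = 2*I/(-5 + 2*I))
(4**2 + w(r))**2 = (4**2 + 2*(20/7)/(-5 + 2*(20/7)))**2 = (16 + 2*(20/7)/(-5 + 40/7))**2 = (16 + 2*(20/7)/(5/7))**2 = (16 + 2*(20/7)*(7/5))**2 = (16 + 8)**2 = 24**2 = 576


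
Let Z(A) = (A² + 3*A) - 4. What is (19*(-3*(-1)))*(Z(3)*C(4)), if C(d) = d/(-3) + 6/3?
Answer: 532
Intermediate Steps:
C(d) = 2 - d/3 (C(d) = d*(-⅓) + 6*(⅓) = -d/3 + 2 = 2 - d/3)
Z(A) = -4 + A² + 3*A
(19*(-3*(-1)))*(Z(3)*C(4)) = (19*(-3*(-1)))*((-4 + 3² + 3*3)*(2 - ⅓*4)) = (19*3)*((-4 + 9 + 9)*(2 - 4/3)) = 57*(14*(⅔)) = 57*(28/3) = 532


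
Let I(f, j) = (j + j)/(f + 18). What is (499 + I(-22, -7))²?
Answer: 1010025/4 ≈ 2.5251e+5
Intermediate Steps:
I(f, j) = 2*j/(18 + f) (I(f, j) = (2*j)/(18 + f) = 2*j/(18 + f))
(499 + I(-22, -7))² = (499 + 2*(-7)/(18 - 22))² = (499 + 2*(-7)/(-4))² = (499 + 2*(-7)*(-¼))² = (499 + 7/2)² = (1005/2)² = 1010025/4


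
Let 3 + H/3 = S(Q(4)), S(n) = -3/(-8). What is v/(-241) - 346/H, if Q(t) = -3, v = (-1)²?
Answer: 667025/15183 ≈ 43.932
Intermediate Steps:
v = 1
S(n) = 3/8 (S(n) = -3*(-⅛) = 3/8)
H = -63/8 (H = -9 + 3*(3/8) = -9 + 9/8 = -63/8 ≈ -7.8750)
v/(-241) - 346/H = 1/(-241) - 346/(-63/8) = 1*(-1/241) - 346*(-8/63) = -1/241 + 2768/63 = 667025/15183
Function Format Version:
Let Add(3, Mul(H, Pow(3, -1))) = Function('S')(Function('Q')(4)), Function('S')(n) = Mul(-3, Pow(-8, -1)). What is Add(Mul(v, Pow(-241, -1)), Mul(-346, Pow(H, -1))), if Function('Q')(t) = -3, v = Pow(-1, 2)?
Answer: Rational(667025, 15183) ≈ 43.932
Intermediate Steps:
v = 1
Function('S')(n) = Rational(3, 8) (Function('S')(n) = Mul(-3, Rational(-1, 8)) = Rational(3, 8))
H = Rational(-63, 8) (H = Add(-9, Mul(3, Rational(3, 8))) = Add(-9, Rational(9, 8)) = Rational(-63, 8) ≈ -7.8750)
Add(Mul(v, Pow(-241, -1)), Mul(-346, Pow(H, -1))) = Add(Mul(1, Pow(-241, -1)), Mul(-346, Pow(Rational(-63, 8), -1))) = Add(Mul(1, Rational(-1, 241)), Mul(-346, Rational(-8, 63))) = Add(Rational(-1, 241), Rational(2768, 63)) = Rational(667025, 15183)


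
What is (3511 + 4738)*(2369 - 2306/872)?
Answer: 8510749019/436 ≈ 1.9520e+7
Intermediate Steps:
(3511 + 4738)*(2369 - 2306/872) = 8249*(2369 - 2306*1/872) = 8249*(2369 - 1153/436) = 8249*(1031731/436) = 8510749019/436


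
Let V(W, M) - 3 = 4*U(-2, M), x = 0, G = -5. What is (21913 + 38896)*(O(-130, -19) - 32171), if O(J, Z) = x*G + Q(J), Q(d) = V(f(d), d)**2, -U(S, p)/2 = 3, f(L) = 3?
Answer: -1929469570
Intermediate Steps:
U(S, p) = -6 (U(S, p) = -2*3 = -6)
V(W, M) = -21 (V(W, M) = 3 + 4*(-6) = 3 - 24 = -21)
Q(d) = 441 (Q(d) = (-21)**2 = 441)
O(J, Z) = 441 (O(J, Z) = 0*(-5) + 441 = 0 + 441 = 441)
(21913 + 38896)*(O(-130, -19) - 32171) = (21913 + 38896)*(441 - 32171) = 60809*(-31730) = -1929469570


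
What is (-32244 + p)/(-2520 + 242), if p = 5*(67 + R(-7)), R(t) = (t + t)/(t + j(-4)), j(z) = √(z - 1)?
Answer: 430649/30753 - 35*I*√5/61506 ≈ 14.003 - 0.0012724*I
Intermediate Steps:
j(z) = √(-1 + z)
R(t) = 2*t/(t + I*√5) (R(t) = (t + t)/(t + √(-1 - 4)) = (2*t)/(t + √(-5)) = (2*t)/(t + I*√5) = 2*t/(t + I*√5))
p = 335 - 70/(-7 + I*√5) (p = 5*(67 + 2*(-7)/(-7 + I*√5)) = 5*(67 - 14/(-7 + I*√5)) = 335 - 70/(-7 + I*√5) ≈ 344.07 + 2.8986*I)
(-32244 + p)/(-2520 + 242) = (-32244 + (9290/27 + 35*I*√5/27))/(-2520 + 242) = (-861298/27 + 35*I*√5/27)/(-2278) = (-861298/27 + 35*I*√5/27)*(-1/2278) = 430649/30753 - 35*I*√5/61506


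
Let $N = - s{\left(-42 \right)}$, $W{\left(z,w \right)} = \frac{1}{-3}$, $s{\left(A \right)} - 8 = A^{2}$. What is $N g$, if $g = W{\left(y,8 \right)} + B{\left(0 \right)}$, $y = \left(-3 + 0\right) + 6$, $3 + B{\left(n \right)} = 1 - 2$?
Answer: $\frac{23036}{3} \approx 7678.7$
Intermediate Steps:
$B{\left(n \right)} = -4$ ($B{\left(n \right)} = -3 + \left(1 - 2\right) = -3 - 1 = -4$)
$y = 3$ ($y = -3 + 6 = 3$)
$s{\left(A \right)} = 8 + A^{2}$
$W{\left(z,w \right)} = - \frac{1}{3}$
$g = - \frac{13}{3}$ ($g = - \frac{1}{3} - 4 = - \frac{13}{3} \approx -4.3333$)
$N = -1772$ ($N = - (8 + \left(-42\right)^{2}) = - (8 + 1764) = \left(-1\right) 1772 = -1772$)
$N g = \left(-1772\right) \left(- \frac{13}{3}\right) = \frac{23036}{3}$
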